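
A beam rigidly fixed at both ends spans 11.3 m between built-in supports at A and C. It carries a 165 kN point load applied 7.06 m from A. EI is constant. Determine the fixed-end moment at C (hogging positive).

Take the two fixed-end moments M_A, M_C as redundants; the released structure is the simple span AC.
End rotations of the released simple span under the applied load (×1/EI):
  at A: point load 165 at a = 7.06: Pab(L + b)/(6LEI) = 1132/EI
  at C: point load 165 at a = 7.06: Pab(L + a)/(6LEI) = 1338/EI
  θ_A0 = 1132/EI,  θ_C0 = 1338/EI
Flexibility coefficients: a unit moment at one end gives L/(3EI) there and L/(6EI) at the far end, so f₁₁ = f₂₂ = 3.767/EI and f₁₂ = f₂₁ = 1.883/EI.
Compatibility — zero rotation at each built-in end:
  3.767 M_A + 1.883 M_C = 1132
  1.883 M_A + 3.767 M_C = 1338
Solving the pair gives M_A = 164 kN·m and M_C = 273.1 kN·m (hogging).

M_C = 273.1 kN·m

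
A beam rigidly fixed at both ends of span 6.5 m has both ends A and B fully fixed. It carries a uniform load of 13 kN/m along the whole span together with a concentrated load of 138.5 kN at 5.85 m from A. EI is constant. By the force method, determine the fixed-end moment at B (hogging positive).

M_B = 118.7 kN·m

Release both end moments; the primary structure is a simply-supported span AB with redundants M_A and M_B.
End rotations of the released simple span under the applied load (×1/EI):
  at A: UDL 13: wL³/(24EI) = 148.8/EI
  at B: UDL 13: wL³/(24EI) = 148.8/EI
  at A: point load 138.5 at a = 5.85: Pab(L + b)/(6LEI) = 96.55/EI
  at B: point load 138.5 at a = 5.85: Pab(L + a)/(6LEI) = 166.8/EI
  θ_A0 = 245.3/EI,  θ_B0 = 315.5/EI
Flexibility coefficients: a unit moment at one end gives L/(3EI) there and L/(6EI) at the far end, so f₁₁ = f₂₂ = 2.167/EI and f₁₂ = f₂₁ = 1.083/EI.
Compatibility — zero rotation at each built-in end:
  2.167 M_A + 1.083 M_B = 245.3
  1.083 M_A + 2.167 M_B = 315.5
Solving the pair gives M_A = 53.87 kN·m and M_B = 118.7 kN·m (hogging).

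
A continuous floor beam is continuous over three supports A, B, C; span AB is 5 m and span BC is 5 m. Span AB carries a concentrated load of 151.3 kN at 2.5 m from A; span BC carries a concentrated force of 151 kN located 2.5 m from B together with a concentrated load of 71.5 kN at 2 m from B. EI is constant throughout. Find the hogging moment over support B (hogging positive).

M_B = 176 kN·m

Take M_B as the redundant. Released structure: two simple spans AB and BC with a hinge at B.
Discontinuity in slope at B on the released structure — sum the simple-span end rotations:
  span AB: point load 151.3 at a = 2.5: Pab(L + a)/(6LEI) = 236.4/EI
  span BC: point load 151 at a = 2.5: Pab(L + b)/(6LEI) = 235.9/EI
  span BC: point load 71.5 at a = 2: Pab(L + b)/(6LEI) = 114.4/EI
  relative rotation θ_0 = (236.4 + 350.3)/EI = 586.7/EI
A unit hogging moment at B produces rotation L₁/(3EI) + L₂/(3EI) = 3.333/EI.
Slope continuity at B: θ_0 = M_B·3.333/EI, so M_B = 586.7/3.333 = 176 kN·m (hogging).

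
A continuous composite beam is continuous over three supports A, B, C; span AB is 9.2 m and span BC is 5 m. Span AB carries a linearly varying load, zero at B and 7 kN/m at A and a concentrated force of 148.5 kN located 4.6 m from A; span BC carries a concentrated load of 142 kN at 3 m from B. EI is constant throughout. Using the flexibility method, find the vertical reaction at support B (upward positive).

Insert a hinge at B; M_B is the redundant, and each span becomes simply supported.
Rotations at B on the released spans (each span's end-slope, ×1/EI):
  span AB: triangular load, peak 7: 7w₀L³/(360EI) = 106/EI
  span AB: point load 148.5 at a = 4.6: Pab(L + a)/(6LEI) = 785.6/EI
  span BC: point load 142 at a = 3: Pab(L + b)/(6LEI) = 198.8/EI
  relative rotation θ_0 = (891.6 + 198.8)/EI = 1090/EI
A unit hogging moment at B produces rotation L₁/(3EI) + L₂/(3EI) = 4.733/EI.
Compatibility: M_B·(L₁+L₂)/(3EI) = θ_0, giving M_B = 230.4 kN·m (hogging).
Span AB, ΣM about A with M_B applied at B: R_B^{AB}·9.2 = 781.8 + 230.4, so R_B^{AB} = 110 kN and R_A = 180.7 − 110 = 70.68 kN.
Span BC, ΣM about C: R_B^{BC}·5 = 284 + 230.4, so R_B^{BC} = 102.9 kN and R_C = 142 − 102.9 = 39.13 kN.
R_B = 110 + 102.9 = 212.9 kN.

R_B = 212.9 kN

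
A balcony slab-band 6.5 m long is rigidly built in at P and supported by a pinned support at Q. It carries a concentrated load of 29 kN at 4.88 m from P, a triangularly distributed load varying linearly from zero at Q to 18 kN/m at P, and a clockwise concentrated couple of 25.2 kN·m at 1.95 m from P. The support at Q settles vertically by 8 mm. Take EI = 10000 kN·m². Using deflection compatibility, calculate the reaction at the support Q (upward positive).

R_Q = 32.17 kN

Remove the prop at Q; the released (primary) structure is a cantilever built in at P.
Downward deflection at the released point Q due to the loads:
  point load 29 at a = 4.88: Pa²(3L − a)/(6EI) = 1683/EI
  triangular load, peak 18 at the fixed end: w₀L⁴/(30EI) = 1071/EI
  clockwise couple 25.2 at a = 1.95: M₀a(2L − a)/(2EI) = 271.5/EI
  δ_0 = 3025/EI
Tip deflection under a unit load at Q: L³/(3EI) = 91.54/EI.
With EI = 10000 kN·m²: δ_0 = 0.30253 m and δ_{QQ} = 0.009154 m/kN.
Compatibility — the beam at Q must follow the support down by 0.008 m: δ_0 − R_Q·δ_{QQ} = 0.008, so R_Q = (0.30253 − 0.008)/0.009154 = 32.17 kN.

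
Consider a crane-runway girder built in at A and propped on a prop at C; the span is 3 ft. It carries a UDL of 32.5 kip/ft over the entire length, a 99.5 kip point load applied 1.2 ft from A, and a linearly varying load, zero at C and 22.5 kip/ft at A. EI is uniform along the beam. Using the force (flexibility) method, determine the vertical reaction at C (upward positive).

Release the roller at C. Primary structure: cantilever fixed at A.
Downward deflection at the released point C due to the loads:
  UDL 32.5: wL⁴/(8EI) = 329.1/EI
  point load 99.5 at a = 1.2: Pa²(3L − a)/(6EI) = 186.3/EI
  triangular load, peak 22.5 at the fixed end: w₀L⁴/(30EI) = 60.75/EI
  δ_0 = 576.1/EI
Flexibility coefficient — unit upward force at C: δ_{CC} = L³/(3EI) = 9/EI.
Compatibility at C: δ_0 − R_C·δ_{CC} = 0, so R_C = 576.1/9 = 64.01 kip.

R_C = 64.01 kip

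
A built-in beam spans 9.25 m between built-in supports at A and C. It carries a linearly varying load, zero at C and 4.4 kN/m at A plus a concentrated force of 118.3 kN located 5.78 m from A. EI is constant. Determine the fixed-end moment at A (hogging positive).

Take the two fixed-end moments M_A, M_C as redundants; the released structure is the simple span AC.
End rotations of the released simple span under the applied load (×1/EI):
  at A: triangular load, peak 4.4: w₀L³/(45EI) = 77.39/EI
  at C: triangular load, peak 4.4: 7w₀L³/(360EI) = 67.71/EI
  at A: point load 118.3 at a = 5.78: Pab(L + b)/(6LEI) = 543.8/EI
  at C: point load 118.3 at a = 5.78: Pab(L + a)/(6LEI) = 642.6/EI
  θ_A0 = 621.2/EI,  θ_C0 = 710.3/EI
Flexibility coefficients: a unit moment at one end gives L/(3EI) there and L/(6EI) at the far end, so f₁₁ = f₂₂ = 3.083/EI and f₁₂ = f₂₁ = 1.542/EI.
Compatibility — zero rotation at each built-in end:
  3.083 M_A + 1.542 M_C = 621.2
  1.542 M_A + 3.083 M_C = 710.3
Solving the pair gives M_A = 115 kN·m and M_C = 172.8 kN·m (hogging).

M_A = 115 kN·m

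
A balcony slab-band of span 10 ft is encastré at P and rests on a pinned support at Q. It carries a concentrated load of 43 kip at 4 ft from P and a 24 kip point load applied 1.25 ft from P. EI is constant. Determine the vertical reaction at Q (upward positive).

Remove the prop at Q; the released (primary) structure is a cantilever built in at P.
Primary-structure tip deflection at Q by superposition:
  point load 43 at a = 4: Pa²(3L − a)/(6EI) = 2981/EI
  point load 24 at a = 1.25: Pa²(3L − a)/(6EI) = 179.7/EI
  δ_0 = 3161/EI
Tip deflection under a unit load at Q: L³/(3EI) = 333.3/EI.
The prop prevents deflection at Q: R_Q = δ_0/δ_{QQ} = 3161/333.3 = 9.483 kip.

R_Q = 9.483 kip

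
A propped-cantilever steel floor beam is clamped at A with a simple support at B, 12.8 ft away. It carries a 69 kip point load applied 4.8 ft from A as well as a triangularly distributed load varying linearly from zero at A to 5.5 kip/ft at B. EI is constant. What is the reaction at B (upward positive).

R_B = 32.1 kip

Remove the prop at B; the released (primary) structure is a cantilever built in at A.
Free-end deflection of the primary structure under the applied loading (downward +):
  point load 69 at a = 4.8: Pa²(3L − a)/(6EI) = 8903/EI
  triangular load, peak 5.5 at the free end: 11w₀L⁴/(120EI) = 13534/EI
  δ_0 = 22436/EI
Tip deflection under a unit load at B: L³/(3EI) = 699.1/EI.
The prop prevents deflection at B: R_B = δ_0/δ_{BB} = 22436/699.1 = 32.1 kip.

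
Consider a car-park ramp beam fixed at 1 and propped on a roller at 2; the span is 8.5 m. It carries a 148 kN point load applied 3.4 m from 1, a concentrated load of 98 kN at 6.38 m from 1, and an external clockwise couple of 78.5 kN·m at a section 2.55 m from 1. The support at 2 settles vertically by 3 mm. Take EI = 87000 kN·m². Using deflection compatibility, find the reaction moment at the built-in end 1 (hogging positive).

M_1 = 368.2 kN·m

Remove the prop at 2; the released (primary) structure is a cantilever built in at 1.
Downward deflection at the released point 2 due to the loads:
  point load 148 at a = 3.4: Pa²(3L − a)/(6EI) = 6302/EI
  point load 98 at a = 6.38: Pa²(3L − a)/(6EI) = 12712/EI
  clockwise couple 78.5 at a = 2.55: M₀a(2L − a)/(2EI) = 1446/EI
  δ_0 = 20460/EI
Tip deflection under a unit load at 2: L³/(3EI) = 204.7/EI.
With EI = 87000 kN·m²: δ_0 = 0.23517 m and δ_{22} = 0.002353 m/kN.
Compatibility — the beam at 2 must follow the support down by 0.003 m: δ_0 − R_2·δ_{22} = 0.003, so R_2 = (0.23517 − 0.003)/0.002353 = 98.67 kN.
Moment equilibrium about 1: M_1 = Σ(load moments about 1) − R_2·L = 1207 − 98.67×8.5 = 368.2 kN·m.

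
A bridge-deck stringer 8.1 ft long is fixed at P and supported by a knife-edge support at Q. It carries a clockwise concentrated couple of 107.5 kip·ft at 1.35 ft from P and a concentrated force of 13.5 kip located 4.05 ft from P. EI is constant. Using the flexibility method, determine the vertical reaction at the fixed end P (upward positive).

R_P = 3.198 kip

Release the roller at Q. Primary structure: cantilever fixed at P.
Primary-structure tip deflection at Q by superposition:
  clockwise couple 107.5 at a = 1.35: M₀a(2L − a)/(2EI) = 1078/EI
  point load 13.5 at a = 4.05: Pa²(3L − a)/(6EI) = 747.3/EI
  δ_0 = 1825/EI
Tip deflection under a unit load at Q: L³/(3EI) = 177.1/EI.
Compatibility at Q: δ_0 − R_Q·δ_{QQ} = 0, so R_Q = 1825/177.1 = 10.3 kip.
Vertical equilibrium: R_P = ΣP − R_Q = 13.5 − 10.3 = 3.198 kip.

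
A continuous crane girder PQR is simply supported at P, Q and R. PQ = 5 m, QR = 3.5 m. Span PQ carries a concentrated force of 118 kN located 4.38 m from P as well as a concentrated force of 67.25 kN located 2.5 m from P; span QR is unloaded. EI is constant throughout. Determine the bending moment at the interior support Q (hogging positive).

M_Q = 72.45 kN·m

Release continuity at Q by inserting a hinge; the redundant is the internal moment M_Q. The primary structure is two simply-supported spans PQ and QR.
Discontinuity in slope at Q on the released structure — sum the simple-span end rotations:
  span PQ: point load 118 at a = 4.38: Pab(L + a)/(6LEI) = 100.2/EI
  span PQ: point load 67.25 at a = 2.5: Pab(L + a)/(6LEI) = 105.1/EI
  relative rotation θ_0 = (205.3 + 0)/EI = 205.3/EI
A unit hogging moment at Q produces rotation L₁/(3EI) + L₂/(3EI) = 2.833/EI.
Slope continuity at Q: θ_0 = M_Q·2.833/EI, so M_Q = 205.3/2.833 = 72.45 kN·m (hogging).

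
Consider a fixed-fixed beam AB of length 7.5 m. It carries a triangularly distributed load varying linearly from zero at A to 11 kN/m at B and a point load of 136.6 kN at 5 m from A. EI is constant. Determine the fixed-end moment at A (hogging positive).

M_A = 96.51 kN·m

Take the two fixed-end moments M_A, M_B as redundants; the released structure is the simple span AB.
End rotations of the released simple span under the applied load (×1/EI):
  at A: triangular load, peak 11: 7w₀L³/(360EI) = 90.23/EI
  at B: triangular load, peak 11: w₀L³/(45EI) = 103.1/EI
  at A: point load 136.6 at a = 5: Pab(L + b)/(6LEI) = 379.4/EI
  at B: point load 136.6 at a = 5: Pab(L + a)/(6LEI) = 474.3/EI
  θ_A0 = 469.7/EI,  θ_B0 = 577.4/EI
Flexibility coefficients: a unit moment at one end gives L/(3EI) there and L/(6EI) at the far end, so f₁₁ = f₂₂ = 2.5/EI and f₁₂ = f₂₁ = 1.25/EI.
Compatibility — zero rotation at each built-in end:
  2.5 M_A + 1.25 M_B = 469.7
  1.25 M_A + 2.5 M_B = 577.4
Solving the pair gives M_A = 96.51 kN·m and M_B = 182.7 kN·m (hogging).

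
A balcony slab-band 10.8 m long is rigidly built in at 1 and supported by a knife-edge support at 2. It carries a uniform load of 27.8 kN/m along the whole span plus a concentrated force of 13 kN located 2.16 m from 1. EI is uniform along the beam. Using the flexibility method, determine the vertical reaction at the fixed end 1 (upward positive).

R_1 = 199.9 kN

Release the roller at 2. Primary structure: cantilever fixed at 1.
Free-end deflection of the primary structure under the applied loading (downward +):
  UDL 27.8: wL⁴/(8EI) = 47277/EI
  point load 13 at a = 2.16: Pa²(3L − a)/(6EI) = 305.7/EI
  δ_0 = 47583/EI
Tip deflection under a unit load at 2: L³/(3EI) = 419.9/EI.
Compatibility at 2: δ_0 − R_2·δ_{22} = 0, so R_2 = 47583/419.9 = 113.3 kN.
Vertical equilibrium: R_1 = ΣP − R_2 = 313.2 − 113.3 = 199.9 kN.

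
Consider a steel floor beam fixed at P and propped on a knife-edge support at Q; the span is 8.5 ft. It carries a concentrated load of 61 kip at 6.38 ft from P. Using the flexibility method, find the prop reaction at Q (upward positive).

R_Q = 38.65 kip

Release the roller at Q. Primary structure: cantilever fixed at P.
Downward deflection at the released point Q due to the loads:
  point load 61 at a = 6.38: Pa²(3L − a)/(6EI) = 7912/EI
Flexibility coefficient — unit upward force at Q: δ_{QQ} = L³/(3EI) = 204.7/EI.
The prop prevents deflection at Q: R_Q = δ_0/δ_{QQ} = 7912/204.7 = 38.65 kip.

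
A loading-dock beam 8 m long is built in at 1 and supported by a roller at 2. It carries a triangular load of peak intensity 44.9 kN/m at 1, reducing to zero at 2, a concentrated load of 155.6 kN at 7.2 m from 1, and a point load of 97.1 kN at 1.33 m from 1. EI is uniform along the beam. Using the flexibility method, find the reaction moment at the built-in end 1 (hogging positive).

M_1 = 351.9 kN·m

Take the reaction at 2 as the redundant and release it; the primary structure is a cantilever fixed at 1.
Primary-structure tip deflection at 2 by superposition:
  triangular load, peak 44.9 at the fixed end: w₀L⁴/(30EI) = 6130/EI
  point load 155.6 at a = 7.2: Pa²(3L − a)/(6EI) = 22586/EI
  point load 97.1 at a = 1.33: Pa²(3L − a)/(6EI) = 649/EI
  δ_0 = 29365/EI
Flexibility coefficient — unit upward force at 2: δ_{22} = L³/(3EI) = 170.7/EI.
The prop prevents deflection at 2: R_2 = δ_0/δ_{22} = 29365/170.7 = 172.1 kN.
Moment equilibrium about 1: M_1 = Σ(load moments about 1) − R_2·L = 1728 − 172.1×8 = 351.9 kN·m.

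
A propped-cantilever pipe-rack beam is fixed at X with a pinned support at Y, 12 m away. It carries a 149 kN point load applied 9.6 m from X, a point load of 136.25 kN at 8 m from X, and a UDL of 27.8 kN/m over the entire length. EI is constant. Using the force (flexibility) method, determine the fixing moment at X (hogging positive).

Release the roller at Y. Primary structure: cantilever fixed at X.
Deflection at Y on the released cantilever, summing each load's contribution:
  point load 149 at a = 9.6: Pa²(3L − a)/(6EI) = 60420/EI
  point load 136.25 at a = 8: Pa²(3L − a)/(6EI) = 40693/EI
  UDL 27.8: wL⁴/(8EI) = 72058/EI
  δ_0 = 173171/EI
Flexibility coefficient — unit upward force at Y: δ_{YY} = L³/(3EI) = 576/EI.
The prop prevents deflection at Y: R_Y = δ_0/δ_{YY} = 173171/576 = 300.6 kN.
Moment equilibrium about X: M_X = Σ(load moments about X) − R_Y·L = 4522 − 300.6×12 = 914.3 kN·m.

M_X = 914.3 kN·m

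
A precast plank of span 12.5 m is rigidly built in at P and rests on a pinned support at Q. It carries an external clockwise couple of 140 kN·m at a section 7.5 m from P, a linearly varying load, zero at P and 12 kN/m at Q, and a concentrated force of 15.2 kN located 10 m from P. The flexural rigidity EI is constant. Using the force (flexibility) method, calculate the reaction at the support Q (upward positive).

Take the reaction at Q as the redundant and release it; the primary structure is a cantilever fixed at P.
Free-end deflection of the primary structure under the applied loading (downward +):
  clockwise couple 140 at a = 7.5: M₀a(2L − a)/(2EI) = 9188/EI
  triangular load, peak 12 at the free end: 11w₀L⁴/(120EI) = 26855/EI
  point load 15.2 at a = 10: Pa²(3L − a)/(6EI) = 6967/EI
  δ_0 = 43010/EI
Tip deflection under a unit load at Q: L³/(3EI) = 651/EI.
Compatibility at Q: δ_0 − R_Q·δ_{QQ} = 0, so R_Q = 43010/651 = 66.06 kN.

R_Q = 66.06 kN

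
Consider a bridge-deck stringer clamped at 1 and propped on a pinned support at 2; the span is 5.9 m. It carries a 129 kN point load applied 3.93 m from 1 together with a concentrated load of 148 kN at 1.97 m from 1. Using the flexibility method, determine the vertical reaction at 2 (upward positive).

Take the reaction at 2 as the redundant and release it; the primary structure is a cantilever fixed at 1.
Downward deflection at the released point 2 due to the loads:
  point load 129 at a = 3.93: Pa²(3L − a)/(6EI) = 4573/EI
  point load 148 at a = 1.97: Pa²(3L − a)/(6EI) = 1506/EI
  δ_0 = 6078/EI
Flexibility coefficient — unit upward force at 2: δ_{22} = L³/(3EI) = 68.46/EI.
Compatibility at 2: δ_0 − R_2·δ_{22} = 0, so R_2 = 6078/68.46 = 88.79 kN.

R_2 = 88.79 kN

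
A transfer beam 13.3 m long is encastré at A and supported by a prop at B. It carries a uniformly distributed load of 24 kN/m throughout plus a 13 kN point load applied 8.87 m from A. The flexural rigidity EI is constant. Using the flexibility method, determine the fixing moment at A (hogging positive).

M_A = 556.3 kN·m

Release the roller at B. Primary structure: cantilever fixed at A.
Downward deflection at the released point B due to the loads:
  UDL 24: wL⁴/(8EI) = 93870/EI
  point load 13 at a = 8.87: Pa²(3L − a)/(6EI) = 5290/EI
  δ_0 = 99160/EI
Tip deflection under a unit load at B: L³/(3EI) = 784.2/EI.
Compatibility at B: δ_0 − R_B·δ_{BB} = 0, so R_B = 99160/784.2 = 126.4 kN.
Moment equilibrium about A: M_A = Σ(load moments about A) − R_B·L = 2238 − 126.4×13.3 = 556.3 kN·m.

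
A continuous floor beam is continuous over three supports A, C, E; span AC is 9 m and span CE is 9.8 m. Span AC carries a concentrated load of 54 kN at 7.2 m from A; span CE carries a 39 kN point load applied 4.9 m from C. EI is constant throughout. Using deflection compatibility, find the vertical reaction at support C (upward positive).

Take M_C as the redundant. Released structure: two simple spans AC and CE with a hinge at C.
End slopes at the hinge C, treating each span as simply supported:
  span AC: point load 54 at a = 7.2: Pab(L + a)/(6LEI) = 210/EI
  span CE: point load 39 at a = 4.9: Pab(L + b)/(6LEI) = 234.1/EI
  relative rotation θ_0 = (210 + 234.1)/EI = 444/EI
A unit hogging moment at C produces rotation L₁/(3EI) + L₂/(3EI) = 6.267/EI.
Compatibility: M_C·(L₁+L₂)/(3EI) = θ_0, giving M_C = 70.86 kN·m (hogging).
Span AC, ΣM about A with M_C applied at C: R_C^{AC}·9 = 388.8 + 70.86, so R_C^{AC} = 51.07 kN and R_A = 54 − 51.07 = 2.927 kN.
Span CE, ΣM about E: R_C^{CE}·9.8 = 191.1 + 70.86, so R_C^{CE} = 26.73 kN and R_E = 39 − 26.73 = 12.27 kN.
R_C = 51.07 + 26.73 = 77.8 kN.

R_C = 77.8 kN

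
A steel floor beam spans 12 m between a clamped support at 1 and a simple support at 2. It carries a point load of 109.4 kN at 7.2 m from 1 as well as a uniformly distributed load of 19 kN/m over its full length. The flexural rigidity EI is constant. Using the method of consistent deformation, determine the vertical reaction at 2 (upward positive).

R_2 = 132.8 kN

Choose R_2 as the redundant. The primary structure is the cantilever fixed at 1.
Primary-structure tip deflection at 2 by superposition:
  point load 109.4 at a = 7.2: Pa²(3L − a)/(6EI) = 27222/EI
  UDL 19: wL⁴/(8EI) = 49248/EI
  δ_0 = 76470/EI
Tip deflection under a unit load at 2: L³/(3EI) = 576/EI.
The prop prevents deflection at 2: R_2 = δ_0/δ_{22} = 76470/576 = 132.8 kN.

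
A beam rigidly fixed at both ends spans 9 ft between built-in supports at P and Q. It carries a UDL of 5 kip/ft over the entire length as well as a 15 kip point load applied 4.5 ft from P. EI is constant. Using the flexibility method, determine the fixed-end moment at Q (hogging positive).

Take the two fixed-end moments M_P, M_Q as redundants; the released structure is the simple span PQ.
Simple-span end rotations at P and Q under the given loads:
  at P: UDL 5: wL³/(24EI) = 151.9/EI
  at Q: UDL 5: wL³/(24EI) = 151.9/EI
  at P: point load 15 at a = 4.5: Pab(L + b)/(6LEI) = 75.94/EI
  at Q: point load 15 at a = 4.5: Pab(L + a)/(6LEI) = 75.94/EI
  θ_P0 = 227.8/EI,  θ_Q0 = 227.8/EI
Flexibility coefficients: a unit moment at one end gives L/(3EI) there and L/(6EI) at the far end, so f₁₁ = f₂₂ = 3/EI and f₁₂ = f₂₁ = 1.5/EI.
Compatibility — zero rotation at each built-in end:
  3 M_P + 1.5 M_Q = 227.8
  1.5 M_P + 3 M_Q = 227.8
Solving the pair gives M_P = 50.62 kip·ft and M_Q = 50.62 kip·ft (hogging).

M_Q = 50.62 kip·ft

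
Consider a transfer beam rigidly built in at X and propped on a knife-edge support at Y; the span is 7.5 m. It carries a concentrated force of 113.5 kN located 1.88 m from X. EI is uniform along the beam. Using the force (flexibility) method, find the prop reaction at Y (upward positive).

Choose R_Y as the redundant. The primary structure is the cantilever fixed at X.
Primary-structure tip deflection at Y by superposition:
  point load 113.5 at a = 1.88: Pa²(3L − a)/(6EI) = 1379/EI
Flexibility coefficient — unit upward force at Y: δ_{YY} = L³/(3EI) = 140.6/EI.
Compatibility at Y: δ_0 − R_Y·δ_{YY} = 0, so R_Y = 1379/140.6 = 9.804 kN.

R_Y = 9.804 kN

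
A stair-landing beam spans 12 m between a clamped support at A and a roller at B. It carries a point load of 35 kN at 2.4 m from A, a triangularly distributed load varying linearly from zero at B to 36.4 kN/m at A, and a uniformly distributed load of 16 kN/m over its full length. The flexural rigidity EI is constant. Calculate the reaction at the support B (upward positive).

Take the reaction at B as the redundant and release it; the primary structure is a cantilever fixed at A.
Free-end deflection of the primary structure under the applied loading (downward +):
  point load 35 at a = 2.4: Pa²(3L − a)/(6EI) = 1129/EI
  triangular load, peak 36.4 at the fixed end: w₀L⁴/(30EI) = 25160/EI
  UDL 16: wL⁴/(8EI) = 41472/EI
  δ_0 = 67761/EI
Flexibility coefficient — unit upward force at B: δ_{BB} = L³/(3EI) = 576/EI.
The prop prevents deflection at B: R_B = δ_0/δ_{BB} = 67761/576 = 117.6 kN.

R_B = 117.6 kN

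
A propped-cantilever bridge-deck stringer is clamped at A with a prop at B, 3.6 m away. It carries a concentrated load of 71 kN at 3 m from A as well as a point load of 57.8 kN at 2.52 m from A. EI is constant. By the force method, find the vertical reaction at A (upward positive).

R_A = 42.82 kN

Take the reaction at B as the redundant and release it; the primary structure is a cantilever fixed at A.
Primary-structure tip deflection at B by superposition:
  point load 71 at a = 3: Pa²(3L − a)/(6EI) = 830.7/EI
  point load 57.8 at a = 2.52: Pa²(3L − a)/(6EI) = 506.5/EI
  δ_0 = 1337/EI
Tip deflection under a unit load at B: L³/(3EI) = 15.55/EI.
The prop prevents deflection at B: R_B = δ_0/δ_{BB} = 1337/15.55 = 85.98 kN.
Vertical equilibrium: R_A = ΣP − R_B = 128.8 − 85.98 = 42.82 kN.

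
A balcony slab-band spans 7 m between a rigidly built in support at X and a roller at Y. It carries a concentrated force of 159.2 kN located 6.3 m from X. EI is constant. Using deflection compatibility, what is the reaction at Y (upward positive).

R_Y = 135.4 kN

Remove the prop at Y; the released (primary) structure is a cantilever built in at X.
Deflection at Y on the released cantilever, summing each load's contribution:
  point load 159.2 at a = 6.3: Pa²(3L − a)/(6EI) = 15481/EI
Flexibility coefficient — unit upward force at Y: δ_{YY} = L³/(3EI) = 114.3/EI.
The prop prevents deflection at Y: R_Y = δ_0/δ_{YY} = 15481/114.3 = 135.4 kN.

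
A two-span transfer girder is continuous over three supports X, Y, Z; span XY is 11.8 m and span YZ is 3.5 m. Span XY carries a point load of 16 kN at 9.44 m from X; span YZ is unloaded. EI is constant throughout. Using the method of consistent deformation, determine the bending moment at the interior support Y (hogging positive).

M_Y = 20.97 kN·m

Insert a hinge at Y; M_Y is the redundant, and each span becomes simply supported.
Discontinuity in slope at Y on the released structure — sum the simple-span end rotations:
  span XY: point load 16 at a = 9.44: Pab(L + a)/(6LEI) = 106.9/EI
  relative rotation θ_0 = (106.9 + 0)/EI = 106.9/EI
A unit hogging moment at Y produces rotation L₁/(3EI) + L₂/(3EI) = 5.1/EI.
Compatibility: M_Y·(L₁+L₂)/(3EI) = θ_0, giving M_Y = 20.97 kN·m (hogging).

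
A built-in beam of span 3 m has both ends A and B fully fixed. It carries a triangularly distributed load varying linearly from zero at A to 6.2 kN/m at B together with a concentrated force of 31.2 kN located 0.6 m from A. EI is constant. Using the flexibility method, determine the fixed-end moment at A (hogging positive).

M_A = 13.84 kN·m

Release both end moments; the primary structure is a simply-supported span AB with redundants M_A and M_B.
On the primary (simply-supported) span, the end slopes from the loading are:
  at A: triangular load, peak 6.2: 7w₀L³/(360EI) = 3.255/EI
  at B: triangular load, peak 6.2: w₀L³/(45EI) = 3.72/EI
  at A: point load 31.2 at a = 0.6: Pab(L + b)/(6LEI) = 13.48/EI
  at B: point load 31.2 at a = 0.6: Pab(L + a)/(6LEI) = 8.986/EI
  θ_A0 = 16.73/EI,  θ_B0 = 12.71/EI
Flexibility coefficients: a unit moment at one end gives L/(3EI) there and L/(6EI) at the far end, so f₁₁ = f₂₂ = 1/EI and f₁₂ = f₂₁ = 0.5/EI.
Compatibility — zero rotation at each built-in end:
  1 M_A + 0.5 M_B = 16.73
  0.5 M_A + 1 M_B = 12.71
Solving the pair gives M_A = 13.84 kN·m and M_B = 5.785 kN·m (hogging).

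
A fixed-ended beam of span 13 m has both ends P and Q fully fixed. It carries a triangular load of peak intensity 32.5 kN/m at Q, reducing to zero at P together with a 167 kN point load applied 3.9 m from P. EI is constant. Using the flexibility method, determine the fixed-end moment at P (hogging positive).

M_P = 502.2 kN·m

Release both end moments; the primary structure is a simply-supported span PQ with redundants M_P and M_Q.
Simple-span end rotations at P and Q under the given loads:
  at P: triangular load, peak 32.5: 7w₀L³/(360EI) = 1388/EI
  at Q: triangular load, peak 32.5: w₀L³/(45EI) = 1587/EI
  at P: point load 167 at a = 3.9: Pab(L + b)/(6LEI) = 1679/EI
  at Q: point load 167 at a = 3.9: Pab(L + a)/(6LEI) = 1284/EI
  θ_P0 = 3068/EI,  θ_Q0 = 2871/EI
Flexibility coefficients: a unit moment at one end gives L/(3EI) there and L/(6EI) at the far end, so f₁₁ = f₂₂ = 4.333/EI and f₁₂ = f₂₁ = 2.167/EI.
Compatibility — zero rotation at each built-in end:
  4.333 M_P + 2.167 M_Q = 3068
  2.167 M_P + 4.333 M_Q = 2871
Solving the pair gives M_P = 502.2 kN·m and M_Q = 411.4 kN·m (hogging).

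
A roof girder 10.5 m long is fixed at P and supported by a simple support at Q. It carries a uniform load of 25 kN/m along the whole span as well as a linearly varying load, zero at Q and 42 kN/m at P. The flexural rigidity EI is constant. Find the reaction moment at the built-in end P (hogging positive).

Take the reaction at Q as the redundant and release it; the primary structure is a cantilever fixed at P.
Free-end deflection of the primary structure under the applied loading (downward +):
  UDL 25: wL⁴/(8EI) = 37985/EI
  triangular load, peak 42 at the fixed end: w₀L⁴/(30EI) = 17017/EI
  δ_0 = 55002/EI
Tip deflection under a unit load at Q: L³/(3EI) = 385.9/EI.
The prop prevents deflection at Q: R_Q = δ_0/δ_{QQ} = 55002/385.9 = 142.5 kN.
Moment equilibrium about P: M_P = Σ(load moments about P) − R_Q·L = 2150 − 142.5×10.5 = 653.2 kN·m.

M_P = 653.2 kN·m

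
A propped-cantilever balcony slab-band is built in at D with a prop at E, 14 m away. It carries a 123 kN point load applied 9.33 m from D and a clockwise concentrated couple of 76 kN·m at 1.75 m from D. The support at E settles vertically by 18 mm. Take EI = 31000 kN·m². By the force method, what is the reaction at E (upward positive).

R_E = 65.04 kN

Take the reaction at E as the redundant and release it; the primary structure is a cantilever fixed at D.
Deflection at E on the released cantilever, summing each load's contribution:
  point load 123 at a = 9.33: Pa²(3L − a)/(6EI) = 58300/EI
  clockwise couple 76 at a = 1.75: M₀a(2L − a)/(2EI) = 1746/EI
  δ_0 = 60045/EI
Flexibility coefficient — unit upward force at E: δ_{EE} = L³/(3EI) = 914.7/EI.
With EI = 31000 kN·m²: δ_0 = 1.9369 m and δ_{EE} = 0.029505 m/kN.
Compatibility — the beam at E must follow the support down by 0.018 m: δ_0 − R_E·δ_{EE} = 0.018, so R_E = (1.9369 − 0.018)/0.029505 = 65.04 kN.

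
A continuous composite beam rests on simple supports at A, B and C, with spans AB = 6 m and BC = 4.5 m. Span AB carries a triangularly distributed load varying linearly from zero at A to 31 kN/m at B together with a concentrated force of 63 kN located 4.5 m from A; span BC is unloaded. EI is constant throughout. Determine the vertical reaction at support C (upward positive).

R_C = -17.32 kN

Release continuity at B by inserting a hinge; the redundant is the internal moment M_B. The primary structure is two simply-supported spans AB and BC.
Rotations at B on the released spans (each span's end-slope, ×1/EI):
  span AB: triangular load, peak 31: w₀L³/(45EI) = 148.8/EI
  span AB: point load 63 at a = 4.5: Pab(L + a)/(6LEI) = 124/EI
  relative rotation θ_0 = (272.8 + 0)/EI = 272.8/EI
A unit hogging moment at B produces rotation L₁/(3EI) + L₂/(3EI) = 3.5/EI.
Compatibility: M_B·(L₁+L₂)/(3EI) = θ_0, giving M_B = 77.95 kN·m (hogging).
Span BC, ΣM about C: R_B^{BC}·4.5 = 0 + 77.95, so R_B^{BC} = 17.32 kN and R_C = 0 − 17.32 = -17.32 kN.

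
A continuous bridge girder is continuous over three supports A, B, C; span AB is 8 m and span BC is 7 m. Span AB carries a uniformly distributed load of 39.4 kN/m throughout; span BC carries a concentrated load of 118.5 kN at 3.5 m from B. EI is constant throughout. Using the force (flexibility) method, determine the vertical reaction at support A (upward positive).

R_A = 127.5 kN

Take M_B as the redundant. Released structure: two simple spans AB and BC with a hinge at B.
End slopes at the hinge B, treating each span as simply supported:
  span AB: UDL 39.4: wL³/(24EI) = 840.5/EI
  span BC: point load 118.5 at a = 3.5: Pab(L + b)/(6LEI) = 362.9/EI
  relative rotation θ_0 = (840.5 + 362.9)/EI = 1203/EI
A unit hogging moment at B produces rotation L₁/(3EI) + L₂/(3EI) = 5/EI.
Slope continuity at B: θ_0 = M_B·5/EI, so M_B = 1203/5 = 240.7 kN·m (hogging).
Span AB, ΣM about A with M_B applied at B: R_B^{AB}·8 = 1261 + 240.7, so R_B^{AB} = 187.7 kN and R_A = 315.2 − 187.7 = 127.5 kN.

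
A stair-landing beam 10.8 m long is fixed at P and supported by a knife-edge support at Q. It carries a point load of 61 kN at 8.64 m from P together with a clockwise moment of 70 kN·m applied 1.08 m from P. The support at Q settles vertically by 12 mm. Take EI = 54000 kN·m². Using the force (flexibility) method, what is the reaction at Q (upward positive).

R_Q = 43.25 kN

Release the roller at Q. Primary structure: cantilever fixed at P.
Free-end deflection of the primary structure under the applied loading (downward +):
  point load 61 at a = 8.64: Pa²(3L − a)/(6EI) = 18032/EI
  clockwise couple 70 at a = 1.08: M₀a(2L − a)/(2EI) = 775.7/EI
  δ_0 = 18808/EI
Tip deflection under a unit load at Q: L³/(3EI) = 419.9/EI.
With EI = 54000 kN·m²: δ_0 = 0.3483 m and δ_{QQ} = 0.007776 m/kN.
Compatibility — the beam at Q must follow the support down by 0.012 m: δ_0 − R_Q·δ_{QQ} = 0.012, so R_Q = (0.3483 − 0.012)/0.007776 = 43.25 kN.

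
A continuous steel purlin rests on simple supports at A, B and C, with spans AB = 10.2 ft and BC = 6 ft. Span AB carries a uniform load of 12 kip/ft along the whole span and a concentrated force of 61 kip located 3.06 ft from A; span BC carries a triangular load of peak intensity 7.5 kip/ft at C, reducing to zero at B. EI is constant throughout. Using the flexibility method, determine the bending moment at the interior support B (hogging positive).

Release continuity at B by inserting a hinge; the redundant is the internal moment M_B. The primary structure is two simply-supported spans AB and BC.
End slopes at the hinge B, treating each span as simply supported:
  span AB: UDL 12: wL³/(24EI) = 530.6/EI
  span AB: point load 61 at a = 3.06: Pab(L + a)/(6LEI) = 288.8/EI
  span BC: triangular load, peak 7.5: 7w₀L³/(360EI) = 31.5/EI
  relative rotation θ_0 = (819.4 + 31.5)/EI = 850.9/EI
A unit hogging moment at B produces rotation L₁/(3EI) + L₂/(3EI) = 5.4/EI.
Slope continuity at B: θ_0 = M_B·5.4/EI, so M_B = 850.9/5.4 = 157.6 kip·ft (hogging).

M_B = 157.6 kip·ft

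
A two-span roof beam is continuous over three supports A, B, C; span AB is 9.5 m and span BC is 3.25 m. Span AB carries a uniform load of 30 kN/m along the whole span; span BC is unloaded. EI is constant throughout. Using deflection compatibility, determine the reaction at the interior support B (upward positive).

R_B = 246.6 kN

Take M_B as the redundant. Released structure: two simple spans AB and BC with a hinge at B.
Rotations at B on the released spans (each span's end-slope, ×1/EI):
  span AB: UDL 30: wL³/(24EI) = 1072/EI
  relative rotation θ_0 = (1072 + 0)/EI = 1072/EI
A unit hogging moment at B produces rotation L₁/(3EI) + L₂/(3EI) = 4.25/EI.
Slope continuity at B: θ_0 = M_B·4.25/EI, so M_B = 1072/4.25 = 252.2 kN·m (hogging).
Span AB, ΣM about A with M_B applied at B: R_B^{AB}·9.5 = 1354 + 252.2, so R_B^{AB} = 169 kN and R_A = 285 − 169 = 116 kN.
Span BC, ΣM about C: R_B^{BC}·3.25 = 0 + 252.2, so R_B^{BC} = 77.59 kN and R_C = 0 − 77.59 = -77.59 kN.
R_B = 169 + 77.59 = 246.6 kN.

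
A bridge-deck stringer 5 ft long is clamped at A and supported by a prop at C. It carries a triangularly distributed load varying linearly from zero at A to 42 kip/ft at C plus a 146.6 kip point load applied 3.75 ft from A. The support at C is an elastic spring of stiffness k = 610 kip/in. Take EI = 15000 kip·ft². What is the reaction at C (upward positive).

R_C = 143.5 kip

Remove the prop at C; the released (primary) structure is a cantilever built in at A.
Free-end deflection of the primary structure under the applied loading (downward +):
  triangular load, peak 42 at the free end: 11w₀L⁴/(120EI) = 2406/EI
  point load 146.6 at a = 3.75: Pa²(3L − a)/(6EI) = 3865/EI
  δ_0 = 6272/EI
Flexibility coefficient — unit upward force at C: δ_{CC} = L³/(3EI) = 41.67/EI.
With EI = 15000 kip·ft²: δ_0 = 0.41811 ft and δ_{CC} = 0.002778 ft/kip.
Compatibility — the spring shortens by R_C/k under the reaction it provides: δ_0 − R_C·δ_{CC} = R_C/k. With 1/k = 1/(610×12) ft/kip = 0.000137 ft/kip, R_C = δ_0 / (δ_{CC} + 1/k) = 0.41811 / (0.002778 + 0.000137) = 143.5 kip.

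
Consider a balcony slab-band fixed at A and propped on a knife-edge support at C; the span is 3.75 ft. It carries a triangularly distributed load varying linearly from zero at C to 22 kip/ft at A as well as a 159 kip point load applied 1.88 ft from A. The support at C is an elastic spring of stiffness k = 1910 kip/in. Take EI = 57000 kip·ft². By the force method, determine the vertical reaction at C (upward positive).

Remove the prop at C; the released (primary) structure is a cantilever built in at A.
Free-end deflection of the primary structure under the applied loading (downward +):
  triangular load, peak 22 at the fixed end: w₀L⁴/(30EI) = 145/EI
  point load 159 at a = 1.88: Pa²(3L − a)/(6EI) = 877.6/EI
  δ_0 = 1023/EI
Tip deflection under a unit load at C: L³/(3EI) = 17.58/EI.
With EI = 57000 kip·ft²: δ_0 = 0.017941 ft and δ_{CC} = 0.000308 ft/kip.
Compatibility — the spring shortens by R_C/k under the reaction it provides: δ_0 − R_C·δ_{CC} = R_C/k. With 1/k = 1/(1910×12) ft/kip = 0.000044 ft/kip, R_C = δ_0 / (δ_{CC} + 1/k) = 0.017941 / (0.000308 + 0.000044) = 50.97 kip.

R_C = 50.97 kip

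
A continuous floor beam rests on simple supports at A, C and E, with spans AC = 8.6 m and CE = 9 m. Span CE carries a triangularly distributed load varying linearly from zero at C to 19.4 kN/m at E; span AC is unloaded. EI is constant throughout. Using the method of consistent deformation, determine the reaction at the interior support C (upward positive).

Take M_C as the redundant. Released structure: two simple spans AC and CE with a hinge at C.
Discontinuity in slope at C on the released structure — sum the simple-span end rotations:
  span CE: triangular load, peak 19.4: 7w₀L³/(360EI) = 275/EI
  relative rotation θ_0 = (0 + 275)/EI = 275/EI
A unit hogging moment at C produces rotation L₁/(3EI) + L₂/(3EI) = 5.867/EI.
Slope continuity at C: θ_0 = M_C·5.867/EI, so M_C = 275/5.867 = 46.87 kN·m (hogging).
Span AC, ΣM about A with M_C applied at C: R_C^{AC}·8.6 = 0 + 46.87, so R_C^{AC} = 5.45 kN and R_A = 0 − 5.45 = -5.45 kN.
Span CE, ΣM about E: R_C^{CE}·9 = 261.9 + 46.87, so R_C^{CE} = 34.31 kN and R_E = 87.3 − 34.31 = 52.99 kN.
R_C = 5.45 + 34.31 = 39.76 kN.

R_C = 39.76 kN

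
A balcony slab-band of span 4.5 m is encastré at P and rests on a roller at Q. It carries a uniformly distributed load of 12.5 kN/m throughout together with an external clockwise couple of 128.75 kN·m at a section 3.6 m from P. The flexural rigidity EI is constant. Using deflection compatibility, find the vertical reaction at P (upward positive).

Choose R_Q as the redundant. The primary structure is the cantilever fixed at P.
Primary-structure tip deflection at Q by superposition:
  UDL 12.5: wL⁴/(8EI) = 640.7/EI
  clockwise couple 128.75 at a = 3.6: M₀a(2L − a)/(2EI) = 1251/EI
  δ_0 = 1892/EI
Tip deflection under a unit load at Q: L³/(3EI) = 30.38/EI.
Compatibility at Q: δ_0 − R_Q·δ_{QQ} = 0, so R_Q = 1892/30.38 = 62.29 kN.
Vertical equilibrium: R_P = ΣP − R_Q = 56.25 − 62.29 = -6.044 kN.

R_P = -6.044 kN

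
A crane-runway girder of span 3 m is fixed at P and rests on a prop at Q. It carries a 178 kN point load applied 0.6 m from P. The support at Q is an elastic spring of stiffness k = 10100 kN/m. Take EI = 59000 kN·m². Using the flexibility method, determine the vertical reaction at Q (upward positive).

R_Q = 6.045 kN

Take the reaction at Q as the redundant and release it; the primary structure is a cantilever fixed at P.
Primary-structure tip deflection at Q by superposition:
  point load 178 at a = 0.6: Pa²(3L − a)/(6EI) = 89.71/EI
Flexibility coefficient — unit upward force at Q: δ_{QQ} = L³/(3EI) = 9/EI.
With EI = 59000 kN·m²: δ_0 = 0.001521 m and δ_{QQ} = 0.000153 m/kN.
Compatibility — the spring shortens by R_Q/k under the reaction it provides: δ_0 − R_Q·δ_{QQ} = R_Q/k. With 1/k = 0.000099 m/kN, R_Q = δ_0 / (δ_{QQ} + 1/k) = 0.001521 / (0.000153 + 0.000099) = 6.045 kN.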